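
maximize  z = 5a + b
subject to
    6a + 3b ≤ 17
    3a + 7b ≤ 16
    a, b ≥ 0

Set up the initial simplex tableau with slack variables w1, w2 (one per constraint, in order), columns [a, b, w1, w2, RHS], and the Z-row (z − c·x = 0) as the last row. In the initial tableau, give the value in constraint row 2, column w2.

Slack w2 belongs to constraint 2; its column is the unit vector e_2, so the entry in row 2 is 1.

1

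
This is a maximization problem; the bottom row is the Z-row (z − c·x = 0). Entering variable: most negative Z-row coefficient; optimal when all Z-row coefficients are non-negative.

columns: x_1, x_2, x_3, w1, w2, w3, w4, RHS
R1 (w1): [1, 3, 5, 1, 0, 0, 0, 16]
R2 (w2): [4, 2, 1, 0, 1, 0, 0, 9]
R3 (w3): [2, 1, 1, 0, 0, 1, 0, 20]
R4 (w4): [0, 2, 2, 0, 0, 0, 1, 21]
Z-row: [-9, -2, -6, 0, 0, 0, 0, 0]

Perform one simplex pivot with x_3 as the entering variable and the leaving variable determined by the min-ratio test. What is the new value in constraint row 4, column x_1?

-2/5

Ratio test on column x_3 — row 1: 16/5 = 16/5; row 2: 9/1 = 9; row 3: 20/1 = 20; row 4: 21/2 = 21/2. Minimum is 16/5 at row 1 (w1 leaves); pivot element 5.
Divide row 1 by 5; eliminate column x_3 from the other rows.
Row 4 update in column x_1: 0 − 2·(1/5) = -2/5.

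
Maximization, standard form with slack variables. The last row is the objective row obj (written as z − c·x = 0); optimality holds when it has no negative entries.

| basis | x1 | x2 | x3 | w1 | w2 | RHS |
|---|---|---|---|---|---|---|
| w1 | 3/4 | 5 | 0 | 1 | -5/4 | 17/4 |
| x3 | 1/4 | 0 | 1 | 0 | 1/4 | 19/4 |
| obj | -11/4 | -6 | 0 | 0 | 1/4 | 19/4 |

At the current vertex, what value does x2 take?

x2 is not in the basis, so in the current basic feasible solution x2 = 0.

0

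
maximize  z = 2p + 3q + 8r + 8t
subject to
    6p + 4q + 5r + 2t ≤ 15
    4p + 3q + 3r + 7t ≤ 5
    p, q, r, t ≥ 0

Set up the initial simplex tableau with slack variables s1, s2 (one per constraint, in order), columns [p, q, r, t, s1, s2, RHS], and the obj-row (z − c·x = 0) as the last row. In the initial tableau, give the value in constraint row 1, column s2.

Slack s2 belongs to constraint 2; its column is the unit vector e_2, so the entry in row 1 is 0.

0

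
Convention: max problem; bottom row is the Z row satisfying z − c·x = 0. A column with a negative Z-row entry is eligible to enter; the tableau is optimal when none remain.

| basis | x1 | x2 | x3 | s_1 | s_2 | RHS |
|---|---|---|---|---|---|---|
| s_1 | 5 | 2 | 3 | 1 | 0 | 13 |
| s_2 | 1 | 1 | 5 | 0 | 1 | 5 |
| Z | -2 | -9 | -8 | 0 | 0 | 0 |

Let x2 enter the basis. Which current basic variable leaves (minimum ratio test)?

s_2

Column x2 entries and ratios — s_1: 13/2 = 13/2; s_2: 5/1 = 5.
Smallest ratio is 5 in the row of s_2, so s_2 leaves.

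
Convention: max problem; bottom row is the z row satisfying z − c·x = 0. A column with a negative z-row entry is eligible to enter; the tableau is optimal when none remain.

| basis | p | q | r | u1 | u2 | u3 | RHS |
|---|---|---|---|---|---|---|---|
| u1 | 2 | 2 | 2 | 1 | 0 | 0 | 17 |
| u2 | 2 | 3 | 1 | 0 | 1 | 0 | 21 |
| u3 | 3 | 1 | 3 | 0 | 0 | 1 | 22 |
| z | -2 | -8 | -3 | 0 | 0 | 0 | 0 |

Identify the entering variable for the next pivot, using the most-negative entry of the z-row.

q

Negative z-row entries: p: -2, q: -8, r: -3.
The most negative is -8 in column q, so q enters.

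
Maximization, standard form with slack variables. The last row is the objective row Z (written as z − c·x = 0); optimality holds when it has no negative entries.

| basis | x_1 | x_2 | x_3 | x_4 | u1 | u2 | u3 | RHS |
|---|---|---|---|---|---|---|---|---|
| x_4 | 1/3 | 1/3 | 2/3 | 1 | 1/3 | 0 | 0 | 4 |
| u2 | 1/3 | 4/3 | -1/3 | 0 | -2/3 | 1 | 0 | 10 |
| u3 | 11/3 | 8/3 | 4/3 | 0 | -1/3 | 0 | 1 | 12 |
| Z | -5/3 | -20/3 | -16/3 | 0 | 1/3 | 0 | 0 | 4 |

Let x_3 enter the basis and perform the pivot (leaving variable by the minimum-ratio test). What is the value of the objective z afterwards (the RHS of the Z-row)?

Ratio test on column x_3 — row 1: 4/(2/3) = 6; row 2: entry -1/3 ≤ 0; row 3: 12/(4/3) = 9. Minimum is 6 at row 1 (x_4 leaves); pivot element 2/3.
Pivot on row 1; the Z-row RHS becomes 4 − (-16/3)·6 = 36.

36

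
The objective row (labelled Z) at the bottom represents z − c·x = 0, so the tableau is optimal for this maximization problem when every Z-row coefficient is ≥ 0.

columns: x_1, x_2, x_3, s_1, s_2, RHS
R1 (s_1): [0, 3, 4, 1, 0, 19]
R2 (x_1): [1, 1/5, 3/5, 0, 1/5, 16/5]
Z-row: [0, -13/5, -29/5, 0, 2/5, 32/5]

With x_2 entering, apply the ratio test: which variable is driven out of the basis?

Column x_2 entries and ratios — s_1: 19/3 = 19/3; x_1: (16/5)/(1/5) = 16.
Smallest ratio is 19/3 in the row of s_1, so s_1 leaves.

s_1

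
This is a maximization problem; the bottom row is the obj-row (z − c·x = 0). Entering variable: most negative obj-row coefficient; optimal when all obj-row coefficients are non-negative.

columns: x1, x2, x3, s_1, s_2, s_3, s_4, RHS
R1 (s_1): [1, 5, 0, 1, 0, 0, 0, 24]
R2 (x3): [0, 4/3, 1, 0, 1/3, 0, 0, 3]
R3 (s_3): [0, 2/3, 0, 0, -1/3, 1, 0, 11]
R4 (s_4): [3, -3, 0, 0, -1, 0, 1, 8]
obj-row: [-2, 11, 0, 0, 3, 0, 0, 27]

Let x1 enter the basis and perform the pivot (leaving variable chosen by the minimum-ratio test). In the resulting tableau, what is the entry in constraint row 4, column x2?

Ratio test on column x1 — row 1: 24/1 = 24; row 2: entry 0 ≤ 0; row 3: entry 0 ≤ 0; row 4: 8/3 = 8/3. Minimum is 8/3 at row 4 (s_4 leaves); pivot element 3.
Divide row 4 by 3; eliminate column x1 from the other rows.
In the new row 4, the x2 entry is the old entry divided by the pivot: (-3)/3 = -1.

-1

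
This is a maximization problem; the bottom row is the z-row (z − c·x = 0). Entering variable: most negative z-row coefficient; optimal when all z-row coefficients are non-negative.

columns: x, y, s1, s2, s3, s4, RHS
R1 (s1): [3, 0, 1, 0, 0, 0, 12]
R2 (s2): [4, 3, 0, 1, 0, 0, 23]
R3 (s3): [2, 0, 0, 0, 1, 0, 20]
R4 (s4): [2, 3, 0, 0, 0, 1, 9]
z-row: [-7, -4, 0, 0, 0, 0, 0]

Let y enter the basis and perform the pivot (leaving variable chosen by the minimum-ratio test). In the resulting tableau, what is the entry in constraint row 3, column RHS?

Ratio test on column y — row 1: entry 0 ≤ 0; row 2: 23/3 = 23/3; row 3: entry 0 ≤ 0; row 4: 9/3 = 3. Minimum is 3 at row 4 (s4 leaves); pivot element 3.
Divide row 4 by 3; eliminate column y from the other rows.
Row 3 update in column RHS: 20 − 0·3 = 20.

20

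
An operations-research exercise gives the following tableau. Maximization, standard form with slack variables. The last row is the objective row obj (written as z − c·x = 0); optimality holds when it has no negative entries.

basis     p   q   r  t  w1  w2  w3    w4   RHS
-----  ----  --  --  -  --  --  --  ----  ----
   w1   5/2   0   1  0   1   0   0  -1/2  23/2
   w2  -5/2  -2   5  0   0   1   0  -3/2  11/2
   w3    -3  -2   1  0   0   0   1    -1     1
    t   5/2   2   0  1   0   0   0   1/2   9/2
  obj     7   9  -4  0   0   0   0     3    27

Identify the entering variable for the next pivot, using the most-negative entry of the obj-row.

r

Negative obj-row entries: r: -4.
The most negative is -4 in column r, so r enters.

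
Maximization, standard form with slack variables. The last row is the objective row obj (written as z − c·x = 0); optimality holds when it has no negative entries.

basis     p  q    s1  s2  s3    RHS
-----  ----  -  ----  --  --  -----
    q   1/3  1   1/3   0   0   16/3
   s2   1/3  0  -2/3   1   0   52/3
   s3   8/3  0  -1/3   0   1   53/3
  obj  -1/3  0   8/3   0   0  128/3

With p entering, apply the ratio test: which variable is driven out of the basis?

s3

Column p entries and ratios — q: (16/3)/(1/3) = 16; s2: (52/3)/(1/3) = 52; s3: (53/3)/(8/3) = 53/8.
Smallest ratio is 53/8 in the row of s3, so s3 leaves.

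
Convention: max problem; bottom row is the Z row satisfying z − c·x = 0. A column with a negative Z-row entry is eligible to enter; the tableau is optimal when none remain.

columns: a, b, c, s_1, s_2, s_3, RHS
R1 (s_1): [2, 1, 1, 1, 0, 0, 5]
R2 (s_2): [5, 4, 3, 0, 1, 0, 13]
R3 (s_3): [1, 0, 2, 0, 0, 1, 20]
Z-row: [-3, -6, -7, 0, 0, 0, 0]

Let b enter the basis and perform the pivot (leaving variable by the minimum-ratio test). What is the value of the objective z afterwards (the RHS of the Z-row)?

39/2

Ratio test on column b — row 1: 5/1 = 5; row 2: 13/4 = 13/4; row 3: entry 0 ≤ 0. Minimum is 13/4 at row 2 (s_2 leaves); pivot element 4.
Pivot on row 2; the Z-row RHS becomes 0 − (-6)·(13/4) = 39/2.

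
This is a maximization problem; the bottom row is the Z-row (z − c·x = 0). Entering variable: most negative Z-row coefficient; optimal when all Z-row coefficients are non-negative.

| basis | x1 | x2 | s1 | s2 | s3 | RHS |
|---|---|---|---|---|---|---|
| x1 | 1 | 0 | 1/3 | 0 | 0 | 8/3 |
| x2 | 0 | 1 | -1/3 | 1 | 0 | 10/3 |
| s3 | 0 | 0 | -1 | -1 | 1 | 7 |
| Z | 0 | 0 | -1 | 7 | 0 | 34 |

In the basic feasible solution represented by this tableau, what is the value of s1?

s1 is not in the basis, so in the current basic feasible solution s1 = 0.

0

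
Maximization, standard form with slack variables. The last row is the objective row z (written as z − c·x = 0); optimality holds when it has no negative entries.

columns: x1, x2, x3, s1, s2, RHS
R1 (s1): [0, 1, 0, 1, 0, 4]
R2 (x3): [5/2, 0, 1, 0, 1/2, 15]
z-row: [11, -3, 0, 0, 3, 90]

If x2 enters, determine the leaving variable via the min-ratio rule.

s1

Column x2 entries and ratios — s1: 4/1 = 4; x3: 0 ≤ 0, skip.
Smallest ratio is 4 in the row of s1, so s1 leaves.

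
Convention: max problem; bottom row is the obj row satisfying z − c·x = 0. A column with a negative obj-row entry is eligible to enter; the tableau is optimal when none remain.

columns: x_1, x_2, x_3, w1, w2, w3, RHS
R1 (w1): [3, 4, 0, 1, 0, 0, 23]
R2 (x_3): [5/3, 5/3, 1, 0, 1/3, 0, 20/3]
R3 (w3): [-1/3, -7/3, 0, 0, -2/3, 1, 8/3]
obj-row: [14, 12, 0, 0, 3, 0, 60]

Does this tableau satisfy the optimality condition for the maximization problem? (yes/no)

Every obj-row coefficient is ≥ 0, so the tableau is optimal.

yes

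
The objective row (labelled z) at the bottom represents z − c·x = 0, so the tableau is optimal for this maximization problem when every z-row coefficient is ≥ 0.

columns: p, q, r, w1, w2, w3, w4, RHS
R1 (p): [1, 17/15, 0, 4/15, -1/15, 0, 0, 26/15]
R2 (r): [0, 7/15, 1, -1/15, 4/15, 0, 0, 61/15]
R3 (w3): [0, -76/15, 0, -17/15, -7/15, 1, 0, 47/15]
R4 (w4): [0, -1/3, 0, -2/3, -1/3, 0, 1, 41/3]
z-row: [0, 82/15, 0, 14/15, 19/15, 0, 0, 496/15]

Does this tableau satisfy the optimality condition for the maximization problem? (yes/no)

yes

Every z-row coefficient is ≥ 0, so the tableau is optimal.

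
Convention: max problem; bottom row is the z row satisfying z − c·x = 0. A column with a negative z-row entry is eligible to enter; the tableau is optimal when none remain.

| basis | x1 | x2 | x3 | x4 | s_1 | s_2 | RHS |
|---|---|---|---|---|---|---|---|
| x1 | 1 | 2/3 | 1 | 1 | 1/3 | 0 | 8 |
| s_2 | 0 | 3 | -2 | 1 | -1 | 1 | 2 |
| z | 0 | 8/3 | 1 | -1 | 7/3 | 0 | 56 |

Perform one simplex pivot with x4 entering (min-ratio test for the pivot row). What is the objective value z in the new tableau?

58

Ratio test on column x4 — row 1: 8/1 = 8; row 2: 2/1 = 2. Minimum is 2 at row 2 (s_2 leaves); pivot element 1.
Pivot on row 2; the z-row RHS becomes 56 − (-1)·2 = 58.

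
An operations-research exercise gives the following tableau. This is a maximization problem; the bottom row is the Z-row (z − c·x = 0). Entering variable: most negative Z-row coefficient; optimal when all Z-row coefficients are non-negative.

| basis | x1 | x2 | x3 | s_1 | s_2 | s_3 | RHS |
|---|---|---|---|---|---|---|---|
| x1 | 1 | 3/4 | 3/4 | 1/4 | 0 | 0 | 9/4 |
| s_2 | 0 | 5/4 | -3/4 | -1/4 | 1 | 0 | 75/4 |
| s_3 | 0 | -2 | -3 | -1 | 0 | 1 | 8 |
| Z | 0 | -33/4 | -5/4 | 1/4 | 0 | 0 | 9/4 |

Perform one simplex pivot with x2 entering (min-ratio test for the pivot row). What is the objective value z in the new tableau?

27

Ratio test on column x2 — row 1: (9/4)/(3/4) = 3; row 2: (75/4)/(5/4) = 15; row 3: entry -2 ≤ 0. Minimum is 3 at row 1 (x1 leaves); pivot element 3/4.
Pivot on row 1; the Z-row RHS becomes 9/4 − (-33/4)·3 = 27.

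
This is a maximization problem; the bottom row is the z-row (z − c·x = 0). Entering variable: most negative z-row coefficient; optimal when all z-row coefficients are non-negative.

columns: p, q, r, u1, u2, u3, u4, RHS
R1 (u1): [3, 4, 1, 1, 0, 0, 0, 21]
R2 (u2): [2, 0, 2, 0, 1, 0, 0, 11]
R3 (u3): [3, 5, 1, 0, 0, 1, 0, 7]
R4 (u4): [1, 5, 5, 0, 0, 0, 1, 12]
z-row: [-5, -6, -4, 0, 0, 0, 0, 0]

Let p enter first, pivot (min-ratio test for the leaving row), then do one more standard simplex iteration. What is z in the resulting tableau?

33/2

Ratio test on column p — row 1: 21/3 = 7; row 2: 11/2 = 11/2; row 3: 7/3 = 7/3; row 4: 12/1 = 12. Minimum is 7/3 at row 3 (u3 leaves); pivot element 3.
Pivot on row 3; the z-row RHS becomes 0 − (-5)·(7/3) = 35/3.
Next entering variable (most negative z-row entry -7/3): r.
Ratio test on column r — row 1: entry 0 ≤ 0; row 2: (19/3)/(4/3) = 19/4; row 3: (7/3)/(1/3) = 7; row 4: (29/3)/(14/3) = 29/14. Minimum is 29/14 at row 4 (u4 leaves); pivot element 14/3.
After the second pivot the z-row RHS is 35/3 − (-7/3)·(29/14) = 33/2.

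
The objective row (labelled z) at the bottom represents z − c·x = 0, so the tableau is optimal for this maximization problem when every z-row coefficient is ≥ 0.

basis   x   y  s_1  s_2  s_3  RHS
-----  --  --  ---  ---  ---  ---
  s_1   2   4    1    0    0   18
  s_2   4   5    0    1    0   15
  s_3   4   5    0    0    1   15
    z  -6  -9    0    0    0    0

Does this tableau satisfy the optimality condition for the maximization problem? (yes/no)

no

The z-row has a negative entry -9 in column y, so it is not optimal.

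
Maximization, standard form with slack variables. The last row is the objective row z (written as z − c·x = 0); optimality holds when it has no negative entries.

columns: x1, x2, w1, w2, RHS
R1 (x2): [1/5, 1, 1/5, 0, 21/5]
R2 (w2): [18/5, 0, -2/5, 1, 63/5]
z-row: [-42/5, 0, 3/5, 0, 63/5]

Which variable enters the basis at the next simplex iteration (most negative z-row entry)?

Negative z-row entries: x1: -42/5.
The most negative is -42/5 in column x1, so x1 enters.

x1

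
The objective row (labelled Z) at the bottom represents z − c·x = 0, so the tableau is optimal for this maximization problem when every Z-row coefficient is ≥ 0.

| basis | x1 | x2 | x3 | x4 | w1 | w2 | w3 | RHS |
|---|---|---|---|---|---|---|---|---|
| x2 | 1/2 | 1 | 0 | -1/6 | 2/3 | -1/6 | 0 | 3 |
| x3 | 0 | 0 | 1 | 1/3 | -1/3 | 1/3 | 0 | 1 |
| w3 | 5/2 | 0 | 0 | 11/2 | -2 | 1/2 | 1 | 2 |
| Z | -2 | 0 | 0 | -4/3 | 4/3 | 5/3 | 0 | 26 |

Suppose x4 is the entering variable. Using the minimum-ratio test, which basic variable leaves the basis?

w3

Column x4 entries and ratios — x2: -1/6 ≤ 0, skip; x3: 1/(1/3) = 3; w3: 2/(11/2) = 4/11.
Smallest ratio is 4/11 in the row of w3, so w3 leaves.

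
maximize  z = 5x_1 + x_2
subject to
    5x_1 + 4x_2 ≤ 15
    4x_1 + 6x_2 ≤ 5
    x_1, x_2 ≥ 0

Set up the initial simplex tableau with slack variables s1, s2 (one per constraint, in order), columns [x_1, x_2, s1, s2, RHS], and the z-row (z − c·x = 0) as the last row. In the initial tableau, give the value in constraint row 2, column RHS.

5

The RHS of constraint 2 is b_2 = 5.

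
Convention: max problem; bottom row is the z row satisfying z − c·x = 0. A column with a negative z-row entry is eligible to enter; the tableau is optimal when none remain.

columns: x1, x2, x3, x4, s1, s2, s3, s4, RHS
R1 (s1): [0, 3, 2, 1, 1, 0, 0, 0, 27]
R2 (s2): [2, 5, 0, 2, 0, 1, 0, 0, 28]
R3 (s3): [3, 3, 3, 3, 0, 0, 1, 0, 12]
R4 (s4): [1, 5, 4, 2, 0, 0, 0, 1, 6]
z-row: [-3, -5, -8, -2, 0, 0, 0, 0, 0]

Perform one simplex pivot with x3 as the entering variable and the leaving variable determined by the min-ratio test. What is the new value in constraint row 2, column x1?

Ratio test on column x3 — row 1: 27/2 = 27/2; row 2: entry 0 ≤ 0; row 3: 12/3 = 4; row 4: 6/4 = 3/2. Minimum is 3/2 at row 4 (s4 leaves); pivot element 4.
Divide row 4 by 4; eliminate column x3 from the other rows.
Row 2 update in column x1: 2 − 0·(1/4) = 2.

2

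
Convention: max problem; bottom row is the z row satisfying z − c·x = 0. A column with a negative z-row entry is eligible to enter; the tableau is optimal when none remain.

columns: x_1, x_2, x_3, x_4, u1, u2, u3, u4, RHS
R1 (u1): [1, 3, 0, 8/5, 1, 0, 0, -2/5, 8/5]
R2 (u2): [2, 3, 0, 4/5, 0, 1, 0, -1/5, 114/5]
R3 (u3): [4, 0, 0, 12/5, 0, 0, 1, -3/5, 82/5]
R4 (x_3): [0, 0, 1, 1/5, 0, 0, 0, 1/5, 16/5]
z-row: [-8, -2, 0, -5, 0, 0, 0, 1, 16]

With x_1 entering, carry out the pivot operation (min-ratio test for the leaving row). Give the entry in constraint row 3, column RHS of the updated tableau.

Ratio test on column x_1 — row 1: (8/5)/1 = 8/5; row 2: (114/5)/2 = 57/5; row 3: (82/5)/4 = 41/10; row 4: entry 0 ≤ 0. Minimum is 8/5 at row 1 (u1 leaves); pivot element 1.
Divide row 1 by 1; eliminate column x_1 from the other rows.
Row 3 update in column RHS: 82/5 − 4·(8/5) = 10.

10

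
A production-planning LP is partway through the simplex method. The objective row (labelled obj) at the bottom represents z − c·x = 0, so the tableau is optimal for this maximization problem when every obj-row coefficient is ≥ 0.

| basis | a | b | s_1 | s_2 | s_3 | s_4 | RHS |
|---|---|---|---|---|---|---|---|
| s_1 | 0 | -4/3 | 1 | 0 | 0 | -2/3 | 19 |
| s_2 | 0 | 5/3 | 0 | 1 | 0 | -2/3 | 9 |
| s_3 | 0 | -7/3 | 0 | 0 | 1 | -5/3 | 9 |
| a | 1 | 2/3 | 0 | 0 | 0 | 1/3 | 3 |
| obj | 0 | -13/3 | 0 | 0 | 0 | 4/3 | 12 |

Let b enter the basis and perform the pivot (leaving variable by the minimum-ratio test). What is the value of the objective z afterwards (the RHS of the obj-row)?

Ratio test on column b — row 1: entry -4/3 ≤ 0; row 2: 9/(5/3) = 27/5; row 3: entry -7/3 ≤ 0; row 4: 3/(2/3) = 9/2. Minimum is 9/2 at row 4 (a leaves); pivot element 2/3.
Pivot on row 4; the obj-row RHS becomes 12 − (-13/3)·(9/2) = 63/2.

63/2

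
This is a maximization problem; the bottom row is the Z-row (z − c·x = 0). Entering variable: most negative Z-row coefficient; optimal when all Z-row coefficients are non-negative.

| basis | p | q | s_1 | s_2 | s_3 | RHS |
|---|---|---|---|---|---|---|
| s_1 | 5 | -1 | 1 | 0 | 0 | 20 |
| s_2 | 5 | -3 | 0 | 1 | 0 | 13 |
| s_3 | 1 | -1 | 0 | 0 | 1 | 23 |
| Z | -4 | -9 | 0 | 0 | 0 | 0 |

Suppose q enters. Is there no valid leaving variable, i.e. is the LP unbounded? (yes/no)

Every constraint-row entry in column q is ≤ 0, so increasing q is unbounded.

yes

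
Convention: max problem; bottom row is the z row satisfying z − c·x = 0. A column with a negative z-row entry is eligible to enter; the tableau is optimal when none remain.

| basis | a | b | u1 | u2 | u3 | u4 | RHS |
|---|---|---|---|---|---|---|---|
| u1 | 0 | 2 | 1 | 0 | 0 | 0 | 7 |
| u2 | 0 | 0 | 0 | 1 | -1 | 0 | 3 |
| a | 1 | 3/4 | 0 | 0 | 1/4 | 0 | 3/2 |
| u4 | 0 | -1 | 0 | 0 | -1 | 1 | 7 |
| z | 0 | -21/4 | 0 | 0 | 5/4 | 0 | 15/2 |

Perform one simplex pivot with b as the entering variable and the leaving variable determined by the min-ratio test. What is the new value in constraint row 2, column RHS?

3

Ratio test on column b — row 1: 7/2 = 7/2; row 2: entry 0 ≤ 0; row 3: (3/2)/(3/4) = 2; row 4: entry -1 ≤ 0. Minimum is 2 at row 3 (a leaves); pivot element 3/4.
Divide row 3 by 3/4; eliminate column b from the other rows.
Row 2 update in column RHS: 3 − 0·2 = 3.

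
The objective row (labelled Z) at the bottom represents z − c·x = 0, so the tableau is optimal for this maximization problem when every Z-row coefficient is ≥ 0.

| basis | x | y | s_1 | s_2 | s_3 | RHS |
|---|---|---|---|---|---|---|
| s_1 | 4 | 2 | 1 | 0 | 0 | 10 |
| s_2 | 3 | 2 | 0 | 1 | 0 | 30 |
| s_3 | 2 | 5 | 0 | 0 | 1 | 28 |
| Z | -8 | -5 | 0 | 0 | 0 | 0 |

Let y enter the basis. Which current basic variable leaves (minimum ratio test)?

s_1

Column y entries and ratios — s_1: 10/2 = 5; s_2: 30/2 = 15; s_3: 28/5 = 28/5.
Smallest ratio is 5 in the row of s_1, so s_1 leaves.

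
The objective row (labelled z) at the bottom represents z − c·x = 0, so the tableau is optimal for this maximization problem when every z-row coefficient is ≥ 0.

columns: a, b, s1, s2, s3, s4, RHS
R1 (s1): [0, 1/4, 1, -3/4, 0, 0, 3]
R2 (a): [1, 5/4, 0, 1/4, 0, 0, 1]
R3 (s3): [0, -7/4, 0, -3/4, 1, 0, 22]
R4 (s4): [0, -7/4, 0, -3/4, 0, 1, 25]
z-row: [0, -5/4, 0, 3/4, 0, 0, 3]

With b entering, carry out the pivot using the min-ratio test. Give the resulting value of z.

4

Ratio test on column b — row 1: 3/(1/4) = 12; row 2: 1/(5/4) = 4/5; row 3: entry -7/4 ≤ 0; row 4: entry -7/4 ≤ 0. Minimum is 4/5 at row 2 (a leaves); pivot element 5/4.
Pivot on row 2; the z-row RHS becomes 3 − (-5/4)·(4/5) = 4.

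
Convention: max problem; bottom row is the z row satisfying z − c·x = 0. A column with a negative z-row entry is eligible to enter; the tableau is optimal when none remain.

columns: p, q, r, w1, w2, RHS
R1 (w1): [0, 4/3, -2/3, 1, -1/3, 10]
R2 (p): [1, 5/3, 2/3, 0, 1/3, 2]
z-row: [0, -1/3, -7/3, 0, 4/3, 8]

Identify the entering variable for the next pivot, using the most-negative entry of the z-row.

Negative z-row entries: q: -1/3, r: -7/3.
The most negative is -7/3 in column r, so r enters.

r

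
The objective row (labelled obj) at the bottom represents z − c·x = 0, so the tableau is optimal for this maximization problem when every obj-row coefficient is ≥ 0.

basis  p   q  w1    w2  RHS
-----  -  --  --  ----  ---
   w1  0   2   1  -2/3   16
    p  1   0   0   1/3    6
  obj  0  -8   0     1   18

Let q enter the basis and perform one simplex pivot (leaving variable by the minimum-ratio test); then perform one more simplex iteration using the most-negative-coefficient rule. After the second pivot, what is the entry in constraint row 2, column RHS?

18

Ratio test on column q — row 1: 16/2 = 8; row 2: entry 0 ≤ 0. Minimum is 8 at row 1 (w1 leaves); pivot element 2.
Divide row 1 by 2; eliminate column q from the other rows.
Second iteration: most negative obj-row entry is -5/3 in column w2, so w2 enters.
Ratio test on column w2 — row 1: entry -1/3 ≤ 0; row 2: 6/(1/3) = 18. Minimum is 18 at row 2 (p leaves); pivot element 1/3.
Divide row 2 by 1/3; eliminate column w2 from the other rows.
After both pivots, the entry at constraint row 2, column RHS is 18.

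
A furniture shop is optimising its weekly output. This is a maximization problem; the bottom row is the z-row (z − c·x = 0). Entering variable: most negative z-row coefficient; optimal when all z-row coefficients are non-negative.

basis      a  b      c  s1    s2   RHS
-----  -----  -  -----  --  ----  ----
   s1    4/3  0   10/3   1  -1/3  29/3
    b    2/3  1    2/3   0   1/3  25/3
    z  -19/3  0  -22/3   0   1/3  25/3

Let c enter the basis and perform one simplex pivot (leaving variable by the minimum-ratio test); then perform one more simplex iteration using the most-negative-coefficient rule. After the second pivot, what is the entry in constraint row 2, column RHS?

7/2

Ratio test on column c — row 1: (29/3)/(10/3) = 29/10; row 2: (25/3)/(2/3) = 25/2. Minimum is 29/10 at row 1 (s1 leaves); pivot element 10/3.
Divide row 1 by 10/3; eliminate column c from the other rows.
Second iteration: most negative z-row entry is -17/5 in column a, so a enters.
Ratio test on column a — row 1: (29/10)/(2/5) = 29/4; row 2: (32/5)/(2/5) = 16. Minimum is 29/4 at row 1 (c leaves); pivot element 2/5.
Divide row 1 by 2/5; eliminate column a from the other rows.
After both pivots, the entry at constraint row 2, column RHS is 7/2.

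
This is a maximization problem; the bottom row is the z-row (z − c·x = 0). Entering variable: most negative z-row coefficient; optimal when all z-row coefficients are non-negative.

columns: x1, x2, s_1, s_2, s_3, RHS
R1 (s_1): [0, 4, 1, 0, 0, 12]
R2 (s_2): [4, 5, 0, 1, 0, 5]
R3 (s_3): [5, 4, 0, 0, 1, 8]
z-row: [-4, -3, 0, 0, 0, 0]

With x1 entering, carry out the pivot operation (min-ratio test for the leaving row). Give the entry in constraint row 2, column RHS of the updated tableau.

Ratio test on column x1 — row 1: entry 0 ≤ 0; row 2: 5/4 = 5/4; row 3: 8/5 = 8/5. Minimum is 5/4 at row 2 (s_2 leaves); pivot element 4.
Divide row 2 by 4; eliminate column x1 from the other rows.
In the new row 2, the RHS entry is the old entry divided by the pivot: 5/4 = 5/4.

5/4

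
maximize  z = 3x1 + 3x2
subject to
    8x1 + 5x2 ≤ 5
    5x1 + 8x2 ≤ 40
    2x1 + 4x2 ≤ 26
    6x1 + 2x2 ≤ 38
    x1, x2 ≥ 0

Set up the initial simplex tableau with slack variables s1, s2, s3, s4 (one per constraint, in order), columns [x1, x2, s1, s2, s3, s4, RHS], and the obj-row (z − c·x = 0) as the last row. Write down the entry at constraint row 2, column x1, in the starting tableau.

5

Constraint 2 has coefficient 5 on x1.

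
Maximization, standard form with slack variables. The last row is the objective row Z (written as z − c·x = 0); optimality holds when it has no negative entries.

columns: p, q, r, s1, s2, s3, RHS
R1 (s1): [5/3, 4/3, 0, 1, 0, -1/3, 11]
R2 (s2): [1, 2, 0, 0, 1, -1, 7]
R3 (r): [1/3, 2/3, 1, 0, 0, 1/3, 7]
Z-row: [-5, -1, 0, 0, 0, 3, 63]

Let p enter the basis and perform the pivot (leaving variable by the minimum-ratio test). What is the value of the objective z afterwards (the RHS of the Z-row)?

Ratio test on column p — row 1: 11/(5/3) = 33/5; row 2: 7/1 = 7; row 3: 7/(1/3) = 21. Minimum is 33/5 at row 1 (s1 leaves); pivot element 5/3.
Pivot on row 1; the Z-row RHS becomes 63 − (-5)·(33/5) = 96.

96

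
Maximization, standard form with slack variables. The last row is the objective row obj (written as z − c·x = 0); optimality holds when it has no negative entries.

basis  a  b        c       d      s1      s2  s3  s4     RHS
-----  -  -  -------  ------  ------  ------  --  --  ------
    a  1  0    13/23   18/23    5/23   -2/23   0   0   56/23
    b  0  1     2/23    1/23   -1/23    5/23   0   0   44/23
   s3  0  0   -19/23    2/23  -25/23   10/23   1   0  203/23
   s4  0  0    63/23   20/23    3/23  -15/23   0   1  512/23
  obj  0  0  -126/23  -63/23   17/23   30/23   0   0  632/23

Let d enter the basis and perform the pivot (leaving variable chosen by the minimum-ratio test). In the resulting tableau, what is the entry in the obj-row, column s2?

1

Ratio test on column d — row 1: (56/23)/(18/23) = 28/9; row 2: (44/23)/(1/23) = 44; row 3: (203/23)/(2/23) = 203/2; row 4: (512/23)/(20/23) = 128/5. Minimum is 28/9 at row 1 (a leaves); pivot element 18/23.
Divide row 1 by 18/23; eliminate column d from the other rows.
obj-row update in column s2: 30/23 − (-63/23)·(-1/9) = 1.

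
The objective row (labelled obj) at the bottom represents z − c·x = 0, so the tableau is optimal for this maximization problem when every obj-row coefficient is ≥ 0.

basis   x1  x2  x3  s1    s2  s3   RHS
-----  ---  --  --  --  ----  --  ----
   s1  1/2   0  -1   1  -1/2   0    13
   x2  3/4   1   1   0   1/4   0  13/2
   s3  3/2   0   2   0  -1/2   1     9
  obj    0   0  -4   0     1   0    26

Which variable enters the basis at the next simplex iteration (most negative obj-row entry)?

Negative obj-row entries: x3: -4.
The most negative is -4 in column x3, so x3 enters.

x3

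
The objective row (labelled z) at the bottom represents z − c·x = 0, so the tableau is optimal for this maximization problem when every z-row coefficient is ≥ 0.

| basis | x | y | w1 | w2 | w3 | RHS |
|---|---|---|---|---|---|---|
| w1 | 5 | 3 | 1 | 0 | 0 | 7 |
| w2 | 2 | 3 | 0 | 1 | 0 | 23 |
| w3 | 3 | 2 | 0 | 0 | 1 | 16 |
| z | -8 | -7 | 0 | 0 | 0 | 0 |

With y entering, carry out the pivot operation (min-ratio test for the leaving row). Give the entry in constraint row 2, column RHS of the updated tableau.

16

Ratio test on column y — row 1: 7/3 = 7/3; row 2: 23/3 = 23/3; row 3: 16/2 = 8. Minimum is 7/3 at row 1 (w1 leaves); pivot element 3.
Divide row 1 by 3; eliminate column y from the other rows.
Row 2 update in column RHS: 23 − 3·(7/3) = 16.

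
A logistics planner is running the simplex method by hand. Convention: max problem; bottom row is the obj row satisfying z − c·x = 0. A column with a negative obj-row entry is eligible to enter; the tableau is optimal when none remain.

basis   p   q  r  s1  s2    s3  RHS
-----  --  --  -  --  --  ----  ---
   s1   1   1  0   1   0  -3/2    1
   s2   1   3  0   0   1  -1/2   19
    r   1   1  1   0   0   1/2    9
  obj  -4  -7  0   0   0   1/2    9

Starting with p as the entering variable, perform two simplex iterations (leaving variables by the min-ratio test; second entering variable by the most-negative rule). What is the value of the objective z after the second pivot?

Ratio test on column p — row 1: 1/1 = 1; row 2: 19/1 = 19; row 3: 9/1 = 9. Minimum is 1 at row 1 (s1 leaves); pivot element 1.
Pivot on row 1; the obj-row RHS becomes 9 − (-4)·1 = 13.
Next entering variable (most negative obj-row entry -11/2): s3.
Ratio test on column s3 — row 1: entry -3/2 ≤ 0; row 2: 18/1 = 18; row 3: 8/2 = 4. Minimum is 4 at row 3 (r leaves); pivot element 2.
After the second pivot the obj-row RHS is 13 − (-11/2)·4 = 35.

35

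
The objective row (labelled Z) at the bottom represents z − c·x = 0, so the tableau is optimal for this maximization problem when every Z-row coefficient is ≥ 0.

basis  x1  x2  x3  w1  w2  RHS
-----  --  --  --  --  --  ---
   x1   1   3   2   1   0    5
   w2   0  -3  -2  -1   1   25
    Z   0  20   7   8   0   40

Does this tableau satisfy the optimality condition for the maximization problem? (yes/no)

Every Z-row coefficient is ≥ 0, so the tableau is optimal.

yes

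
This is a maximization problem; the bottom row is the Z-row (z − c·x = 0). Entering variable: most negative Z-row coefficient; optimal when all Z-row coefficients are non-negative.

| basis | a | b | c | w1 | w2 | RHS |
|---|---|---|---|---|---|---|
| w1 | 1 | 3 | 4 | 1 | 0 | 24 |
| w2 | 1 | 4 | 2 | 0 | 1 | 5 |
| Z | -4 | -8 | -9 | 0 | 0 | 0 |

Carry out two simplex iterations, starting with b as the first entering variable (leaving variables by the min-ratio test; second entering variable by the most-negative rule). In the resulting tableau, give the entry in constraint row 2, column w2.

1/2

Ratio test on column b — row 1: 24/3 = 8; row 2: 5/4 = 5/4. Minimum is 5/4 at row 2 (w2 leaves); pivot element 4.
Divide row 2 by 4; eliminate column b from the other rows.
Second iteration: most negative Z-row entry is -5 in column c, so c enters.
Ratio test on column c — row 1: (81/4)/(5/2) = 81/10; row 2: (5/4)/(1/2) = 5/2. Minimum is 5/2 at row 2 (b leaves); pivot element 1/2.
Divide row 2 by 1/2; eliminate column c from the other rows.
After both pivots, the entry at constraint row 2, column w2 is 1/2.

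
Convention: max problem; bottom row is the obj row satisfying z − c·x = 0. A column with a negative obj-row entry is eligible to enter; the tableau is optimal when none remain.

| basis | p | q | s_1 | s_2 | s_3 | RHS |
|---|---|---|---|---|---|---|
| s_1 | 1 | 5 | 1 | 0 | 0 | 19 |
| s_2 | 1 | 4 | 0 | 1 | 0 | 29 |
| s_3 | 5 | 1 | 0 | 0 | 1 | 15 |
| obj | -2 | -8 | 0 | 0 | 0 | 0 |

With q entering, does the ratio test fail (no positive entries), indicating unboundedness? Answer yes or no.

Column q has positive entries in row(s) 1, 2, 3, so the ratio test bounds it — not unbounded.

no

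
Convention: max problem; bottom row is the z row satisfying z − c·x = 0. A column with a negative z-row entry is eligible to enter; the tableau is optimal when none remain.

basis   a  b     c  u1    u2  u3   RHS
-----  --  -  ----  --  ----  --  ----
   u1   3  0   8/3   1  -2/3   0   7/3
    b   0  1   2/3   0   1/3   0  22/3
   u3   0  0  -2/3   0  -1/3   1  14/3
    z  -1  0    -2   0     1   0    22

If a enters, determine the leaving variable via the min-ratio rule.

Column a entries and ratios — u1: (7/3)/3 = 7/9; b: 0 ≤ 0, skip; u3: 0 ≤ 0, skip.
Smallest ratio is 7/9 in the row of u1, so u1 leaves.

u1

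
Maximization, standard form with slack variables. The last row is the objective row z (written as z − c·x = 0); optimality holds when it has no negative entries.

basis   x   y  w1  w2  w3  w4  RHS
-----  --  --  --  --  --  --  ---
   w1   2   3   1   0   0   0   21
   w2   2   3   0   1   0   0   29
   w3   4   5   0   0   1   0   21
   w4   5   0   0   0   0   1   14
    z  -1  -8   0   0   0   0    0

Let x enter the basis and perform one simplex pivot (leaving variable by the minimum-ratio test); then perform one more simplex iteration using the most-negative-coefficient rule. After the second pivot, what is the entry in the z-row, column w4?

Ratio test on column x — row 1: 21/2 = 21/2; row 2: 29/2 = 29/2; row 3: 21/4 = 21/4; row 4: 14/5 = 14/5. Minimum is 14/5 at row 4 (w4 leaves); pivot element 5.
Divide row 4 by 5; eliminate column x from the other rows.
Second iteration: most negative z-row entry is -8 in column y, so y enters.
Ratio test on column y — row 1: (77/5)/3 = 77/15; row 2: (117/5)/3 = 39/5; row 3: (49/5)/5 = 49/25; row 4: entry 0 ≤ 0. Minimum is 49/25 at row 3 (w3 leaves); pivot element 5.
Divide row 3 by 5; eliminate column y from the other rows.
After both pivots, the entry at the z-row, column w4 is -27/25.

-27/25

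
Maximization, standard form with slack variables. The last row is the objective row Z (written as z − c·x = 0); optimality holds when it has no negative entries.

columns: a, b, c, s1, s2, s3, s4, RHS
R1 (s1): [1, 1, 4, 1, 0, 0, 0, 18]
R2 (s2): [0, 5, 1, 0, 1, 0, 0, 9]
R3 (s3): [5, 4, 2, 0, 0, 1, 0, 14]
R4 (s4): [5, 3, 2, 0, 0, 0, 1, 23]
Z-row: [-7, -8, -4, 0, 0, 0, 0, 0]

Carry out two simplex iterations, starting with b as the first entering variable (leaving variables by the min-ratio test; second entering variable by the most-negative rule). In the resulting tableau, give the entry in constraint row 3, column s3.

1/5

Ratio test on column b — row 1: 18/1 = 18; row 2: 9/5 = 9/5; row 3: 14/4 = 7/2; row 4: 23/3 = 23/3. Minimum is 9/5 at row 2 (s2 leaves); pivot element 5.
Divide row 2 by 5; eliminate column b from the other rows.
Second iteration: most negative Z-row entry is -7 in column a, so a enters.
Ratio test on column a — row 1: (81/5)/1 = 81/5; row 2: entry 0 ≤ 0; row 3: (34/5)/5 = 34/25; row 4: (88/5)/5 = 88/25. Minimum is 34/25 at row 3 (s3 leaves); pivot element 5.
Divide row 3 by 5; eliminate column a from the other rows.
After both pivots, the entry at constraint row 3, column s3 is 1/5.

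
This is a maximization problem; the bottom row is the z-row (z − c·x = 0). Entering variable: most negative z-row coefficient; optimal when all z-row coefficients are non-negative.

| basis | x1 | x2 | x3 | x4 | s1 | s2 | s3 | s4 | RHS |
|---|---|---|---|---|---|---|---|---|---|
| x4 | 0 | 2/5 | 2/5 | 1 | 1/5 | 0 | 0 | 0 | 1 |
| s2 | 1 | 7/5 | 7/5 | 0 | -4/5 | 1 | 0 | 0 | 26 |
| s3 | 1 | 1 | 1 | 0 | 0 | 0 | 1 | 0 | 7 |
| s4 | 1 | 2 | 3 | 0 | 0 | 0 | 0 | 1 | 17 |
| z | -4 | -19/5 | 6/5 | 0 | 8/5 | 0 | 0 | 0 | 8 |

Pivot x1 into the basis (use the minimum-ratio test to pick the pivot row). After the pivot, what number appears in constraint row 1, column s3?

Ratio test on column x1 — row 1: entry 0 ≤ 0; row 2: 26/1 = 26; row 3: 7/1 = 7; row 4: 17/1 = 17. Minimum is 7 at row 3 (s3 leaves); pivot element 1.
Divide row 3 by 1; eliminate column x1 from the other rows.
Row 1 update in column s3: 0 − 0·1 = 0.

0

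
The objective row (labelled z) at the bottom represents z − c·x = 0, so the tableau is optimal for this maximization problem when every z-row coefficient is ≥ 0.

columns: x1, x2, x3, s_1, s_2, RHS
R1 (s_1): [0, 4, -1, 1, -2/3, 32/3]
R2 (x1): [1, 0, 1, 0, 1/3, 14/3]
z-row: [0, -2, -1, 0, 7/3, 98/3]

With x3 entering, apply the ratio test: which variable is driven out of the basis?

x1

Column x3 entries and ratios — s_1: -1 ≤ 0, skip; x1: (14/3)/1 = 14/3.
Smallest ratio is 14/3 in the row of x1, so x1 leaves.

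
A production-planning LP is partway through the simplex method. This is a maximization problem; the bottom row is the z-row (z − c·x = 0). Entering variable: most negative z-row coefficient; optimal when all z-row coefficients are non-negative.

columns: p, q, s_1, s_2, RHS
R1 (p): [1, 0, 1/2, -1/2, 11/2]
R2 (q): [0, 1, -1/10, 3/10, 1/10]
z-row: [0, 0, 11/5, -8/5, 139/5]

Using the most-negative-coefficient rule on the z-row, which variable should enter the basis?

s_2

Negative z-row entries: s_2: -8/5.
The most negative is -8/5 in column s_2, so s_2 enters.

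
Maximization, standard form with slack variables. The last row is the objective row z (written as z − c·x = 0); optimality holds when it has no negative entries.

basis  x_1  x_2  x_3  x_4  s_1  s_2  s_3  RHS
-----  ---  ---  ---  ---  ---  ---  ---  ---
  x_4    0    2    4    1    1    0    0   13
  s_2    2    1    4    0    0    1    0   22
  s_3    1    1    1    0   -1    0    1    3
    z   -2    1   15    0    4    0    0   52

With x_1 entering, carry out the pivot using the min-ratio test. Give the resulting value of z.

58

Ratio test on column x_1 — row 1: entry 0 ≤ 0; row 2: 22/2 = 11; row 3: 3/1 = 3. Minimum is 3 at row 3 (s_3 leaves); pivot element 1.
Pivot on row 3; the z-row RHS becomes 52 − (-2)·3 = 58.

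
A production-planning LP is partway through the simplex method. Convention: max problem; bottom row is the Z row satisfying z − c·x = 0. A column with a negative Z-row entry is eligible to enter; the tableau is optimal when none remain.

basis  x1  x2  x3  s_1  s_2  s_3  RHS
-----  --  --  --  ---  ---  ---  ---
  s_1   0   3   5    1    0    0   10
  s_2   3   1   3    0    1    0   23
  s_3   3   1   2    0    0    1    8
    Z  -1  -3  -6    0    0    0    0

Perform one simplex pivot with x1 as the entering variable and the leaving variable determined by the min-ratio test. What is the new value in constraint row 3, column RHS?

8/3

Ratio test on column x1 — row 1: entry 0 ≤ 0; row 2: 23/3 = 23/3; row 3: 8/3 = 8/3. Minimum is 8/3 at row 3 (s_3 leaves); pivot element 3.
Divide row 3 by 3; eliminate column x1 from the other rows.
In the new row 3, the RHS entry is the old entry divided by the pivot: 8/3 = 8/3.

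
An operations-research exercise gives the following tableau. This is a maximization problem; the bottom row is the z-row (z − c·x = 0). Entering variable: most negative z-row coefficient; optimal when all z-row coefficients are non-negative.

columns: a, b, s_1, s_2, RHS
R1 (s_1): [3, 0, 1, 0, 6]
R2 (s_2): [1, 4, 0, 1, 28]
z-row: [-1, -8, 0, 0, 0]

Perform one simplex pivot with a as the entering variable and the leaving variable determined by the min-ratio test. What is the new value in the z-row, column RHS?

Ratio test on column a — row 1: 6/3 = 2; row 2: 28/1 = 28. Minimum is 2 at row 1 (s_1 leaves); pivot element 3.
Divide row 1 by 3; eliminate column a from the other rows.
z-row update in column RHS: 0 − (-1)·2 = 2.

2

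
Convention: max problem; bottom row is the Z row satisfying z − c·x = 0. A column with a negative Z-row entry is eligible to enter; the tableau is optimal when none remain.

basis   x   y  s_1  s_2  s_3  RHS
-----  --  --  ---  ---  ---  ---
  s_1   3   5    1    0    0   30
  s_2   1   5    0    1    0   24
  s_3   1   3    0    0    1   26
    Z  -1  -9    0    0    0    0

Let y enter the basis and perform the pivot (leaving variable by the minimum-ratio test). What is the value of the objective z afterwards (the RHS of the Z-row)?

Ratio test on column y — row 1: 30/5 = 6; row 2: 24/5 = 24/5; row 3: 26/3 = 26/3. Minimum is 24/5 at row 2 (s_2 leaves); pivot element 5.
Pivot on row 2; the Z-row RHS becomes 0 − (-9)·(24/5) = 216/5.

216/5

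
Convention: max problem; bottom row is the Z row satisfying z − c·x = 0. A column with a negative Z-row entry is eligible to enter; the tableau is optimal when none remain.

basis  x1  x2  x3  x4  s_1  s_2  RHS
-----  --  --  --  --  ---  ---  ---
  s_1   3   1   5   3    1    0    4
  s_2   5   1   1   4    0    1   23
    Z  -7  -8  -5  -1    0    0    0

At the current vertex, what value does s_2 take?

23

s_2 is basic (row 2); its value is the RHS of that row, 23.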